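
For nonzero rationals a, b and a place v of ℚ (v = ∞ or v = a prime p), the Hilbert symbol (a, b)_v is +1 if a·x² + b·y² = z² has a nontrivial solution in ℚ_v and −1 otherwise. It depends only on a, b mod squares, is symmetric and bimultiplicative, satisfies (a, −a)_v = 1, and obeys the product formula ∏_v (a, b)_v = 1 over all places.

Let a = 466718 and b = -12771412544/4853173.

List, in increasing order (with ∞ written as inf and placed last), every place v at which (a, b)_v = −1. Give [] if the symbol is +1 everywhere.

[13, 17, 37, 53]

(a, b) ≡ (466718, -25493) mod (ℚ^×)²; places V = {2, 7, 11, 13, 17, 29, 37, 47, 53, ∞}.
(a,b)_7: α=1, u≡6; β=0, v≡4 (mod 7); (6|7)=-1, (4|7)=+1; sign (−1)^0·-1^0·+1^1 = +1.
(a,b)_13: α=0, u≡5; β=-3, v≡7 (mod 13); (5|13)=-1, (7|13)=-1; sign (−1)^0·-1^-3·-1^0 = -1.
(a,b)_11: α=0, u≡10; β=2, v≡5 (mod 11); (10|11)=-1, (5|11)=+1; sign (−1)^0·-1^2·+1^0 = +1.
(a,b)_29: α=0, u≡21; β=2, v≡3 (mod 29); (21|29)=-1, (3|29)=-1; sign (−1)^0·-1^2·-1^0 = +1.
(a,b)_47: α=0, u≡8; β=-2, v≡7 (mod 47); (8|47)=+1, (7|47)=+1; sign (−1)^0·+1^-2·+1^0 = +1.
(a,b)_53: α=1, u≡8; β=1, v≡11 (mod 53); (8|53)=-1, (11|53)=+1; sign (−1)^0·-1^1·+1^1 = -1.
(a,b)_17: α=1, u≡16; β=0, v≡6 (mod 17); (16|17)=+1, (6|17)=-1; sign (−1)^0·+1^0·-1^1 = -1.
(a,b)_2: α=1, β=6; u≡7, v≡3 (mod 8); ε(u)ε(v)=1·1, αω(v)=1·1, βω(u)=6·0; sum ≡ 0  ⇒  +1.
(a,b)_37: α=1, u≡34; β=1, v≡15 (mod 37); (34|37)=+1, (15|37)=-1; sign (−1)^0·+1^1·-1^1 = -1.
(a,b)_∞: sgn(466718)=+, sgn(-25493)=−, so +1.
(466718, -25493 / ℚ) ramifies at {13, 17, 37, 53}: a division algebra.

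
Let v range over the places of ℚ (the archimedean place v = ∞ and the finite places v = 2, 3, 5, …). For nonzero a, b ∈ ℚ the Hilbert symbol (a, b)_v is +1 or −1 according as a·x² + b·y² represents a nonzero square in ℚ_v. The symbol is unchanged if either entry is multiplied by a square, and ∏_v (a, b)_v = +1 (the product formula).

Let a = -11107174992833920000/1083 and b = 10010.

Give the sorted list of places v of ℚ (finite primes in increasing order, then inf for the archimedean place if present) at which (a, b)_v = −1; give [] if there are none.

Mod squares: a ≡ -21, b ≡ 10010. Check v ∈ {∞, 2, 3, 5, 7, 11, 13, 19}.
v=11: a=11^6·(≡4), b=11^1·(≡8) mod 11; (4|11)=+1, (8|11)=-1; (−1)^{6·1·5}·(+1)^1·(-1)^6 = +1.
v=13: a=13^4·(≡6), b=13^1·(≡3) mod 13; (6|13)=-1, (3|13)=+1; (−1)^{4·1·6}·(-1)^1·(+1)^4 = -1.
v=∞: -21 < 0 and 10010 > 0  ⇒  (a,b)_∞ = +1.
v=5: a=5^4·(≡1), b=5^1·(≡2) mod 5; (1|5)=+1, (2|5)=-1; (−1)^{4·1·2}·(+1)^1·(-1)^4 = +1.
v=7: a=7^3·(≡2), b=7^1·(≡2) mod 7; (2|7)=+1, (2|7)=+1; (−1)^{3·1·3}·(+1)^1·(+1)^3 = -1.
v=2: v_2(a)=10, v_2(b)=1; units ≡ 3, 5 (mod 8); ε·ε+αω+βω = 1·0+10·1+1·1 ≡ 1  ⇒  (a,b)_2 = -1.
v=19: a=19^-2·(≡1), b=19^0·(≡16) mod 19; (1|19)=+1, (16|19)=+1; (−1)^{-2·0·9}·(+1)^0·(+1)^-2 = +1.
v=3: a=3^-1·(≡2), b=3^0·(≡2) mod 3; (2|3)=-1, (2|3)=-1; (−1)^{-1·0·1}·(-1)^0·(-1)^-1 = -1.
|Ram(-21, 10010)| = 4, even; anisotropic at {2, 3, 7, 13}.

[2, 3, 7, 13]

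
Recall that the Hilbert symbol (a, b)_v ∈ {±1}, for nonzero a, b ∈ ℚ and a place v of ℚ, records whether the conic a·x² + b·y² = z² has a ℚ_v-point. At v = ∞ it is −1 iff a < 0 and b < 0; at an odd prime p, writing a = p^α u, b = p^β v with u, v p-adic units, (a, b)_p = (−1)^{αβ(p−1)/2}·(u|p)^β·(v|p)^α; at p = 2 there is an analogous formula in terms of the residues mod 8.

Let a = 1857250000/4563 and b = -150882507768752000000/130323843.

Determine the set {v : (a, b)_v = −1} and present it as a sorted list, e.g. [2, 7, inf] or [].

[2, 3, 17, 23]

(a, b) ≡ (22287, -969) mod (ℚ^×)²; places V = {2, 3, 5, 13, 17, 19, 23, ∞}.
(a,b)_2: α=4, β=10; u≡7, v≡7 (mod 8); ε(u)ε(v)=1·1, αω(v)=4·0, βω(u)=10·0; sum ≡ 1  ⇒  -1.
(a,b)_3: α=-3, u≡1; β=-3, v≡1 (mod 3); (1|3)=+1, (1|3)=+1; sign (−1)^1·+1^-3·+1^-3 = -1.
(a,b)_13: α=-2, u≡8; β=-6, v≡7 (mod 13); (8|13)=-1, (7|13)=-1; sign (−1)^0·-1^-6·-1^-2 = +1.
(a,b)_17: α=1, u≡16; β=3, v≡12 (mod 17); (16|17)=+1, (12|17)=-1; sign (−1)^0·+1^3·-1^1 = -1.
(a,b)_5: α=6, u≡3; β=6, v≡4 (mod 5); (3|5)=-1, (4|5)=+1; sign (−1)^0·-1^6·+1^6 = +1.
(a,b)_19: α=1, u≡18; β=3, v≡11 (mod 19); (18|19)=-1, (11|19)=+1; sign (−1)^1·-1^3·+1^1 = +1.
(a,b)_∞: sgn(22287)=+, sgn(-969)=−, so +1.
(a,b)_23: α=1, u≡4; β=4, v≡19 (mod 23); (4|23)=+1, (19|23)=-1; sign (−1)^0·+1^4·-1^1 = -1.
|Ram(22287, -969)| = 4, even; anisotropic at {2, 3, 17, 23}.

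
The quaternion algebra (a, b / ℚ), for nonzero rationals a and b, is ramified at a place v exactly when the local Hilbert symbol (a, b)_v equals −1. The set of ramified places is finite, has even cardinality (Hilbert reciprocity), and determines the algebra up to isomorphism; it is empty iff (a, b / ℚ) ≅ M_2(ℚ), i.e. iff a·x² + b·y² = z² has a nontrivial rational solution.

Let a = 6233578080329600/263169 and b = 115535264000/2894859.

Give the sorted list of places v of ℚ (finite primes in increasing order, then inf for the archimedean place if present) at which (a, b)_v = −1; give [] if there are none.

[]

(a, b) ≡ (14, 715) mod (ℚ^×)²; places V = {2, 3, 5, 7, 11, 13, 17, 19, 31, ∞}.
(a,b)_31: α=2, u≡1; β=2, v≡1 (mod 31); (1|31)=+1, (1|31)=+1; sign (−1)^0·+1^2·+1^2 = +1.
(a,b)_5: α=2, u≡1; β=3, v≡3 (mod 5); (1|5)=+1, (3|5)=-1; sign (−1)^0·+1^3·-1^2 = +1.
(a,b)_∞: sgn(14)=+, sgn(715)=+, so +1.
(a,b)_7: α=3, u≡2; β=0, v≡1 (mod 7); (2|7)=+1, (1|7)=+1; sign (−1)^0·+1^0·+1^3 = +1.
(a,b)_3: α=-6, u≡2; β=-6, v≡1 (mod 3); (2|3)=-1, (1|3)=+1; sign (−1)^0·-1^-6·+1^-6 = +1.
(a,b)_19: α=-2, u≡18; β=-2, v≡8 (mod 19); (18|19)=-1, (8|19)=-1; sign (−1)^0·-1^-2·-1^-2 = +1.
(a,b)_11: α=2, u≡5; β=-1, v≡7 (mod 11); (5|11)=+1, (7|11)=-1; sign (−1)^0·+1^-1·-1^2 = +1.
(a,b)_13: α=2, u≡1; β=1, v≡3 (mod 13); (1|13)=+1, (3|13)=+1; sign (−1)^0·+1^1·+1^2 = +1.
(a,b)_2: α=7, β=8; u≡7, v≡3 (mod 8); ε(u)ε(v)=1·1, αω(v)=7·1, βω(u)=8·0; sum ≡ 0  ⇒  +1.
(a,b)_17: α=2, u≡10; β=2, v≡4 (mod 17); (10|17)=-1, (4|17)=+1; sign (−1)^0·-1^2·+1^2 = +1.
Every local symbol is +1, so the conic 14·x² + 715·y² = z² has ℚ_v-points for all v and hence a ℚ-point; (a, b / ℚ) ≅ M_2(ℚ).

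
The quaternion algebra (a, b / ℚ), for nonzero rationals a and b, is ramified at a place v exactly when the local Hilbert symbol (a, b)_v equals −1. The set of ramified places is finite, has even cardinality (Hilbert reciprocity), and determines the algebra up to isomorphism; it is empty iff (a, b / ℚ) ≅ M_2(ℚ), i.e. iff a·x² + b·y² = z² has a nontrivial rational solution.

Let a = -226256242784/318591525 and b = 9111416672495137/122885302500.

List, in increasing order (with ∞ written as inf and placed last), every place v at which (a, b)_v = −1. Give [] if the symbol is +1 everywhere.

Mod squares: a ≡ -7854, b ≡ 17017. Check v ∈ {∞, 2, 3, 5, 7, 11, 13, 17, 19, 41, 43}.
v=5: a=5^-2·(≡1), b=5^-4·(≡3) mod 5; (1|5)=+1, (3|5)=-1; (−1)^{-2·-4·2}·(+1)^-4·(-1)^-2 = +1.
v=7: a=7^-1·(≡5), b=7^3·(≡4) mod 7; (5|7)=-1, (4|7)=+1; (−1)^{-1·3·3}·(-1)^3·(+1)^-1 = +1.
v=3: a=3^-1·(≡1), b=3^-4·(≡1) mod 3; (1|3)=+1, (1|3)=+1; (−1)^{-1·-4·1}·(+1)^-4·(+1)^-1 = +1.
v=2: v_2(a)=5, v_2(b)=-2; units ≡ 1, 1 (mod 8); ε·ε+αω+βω = 0·0+5·0+-2·0 ≡ 0  ⇒  (a,b)_2 = +1.
v=41: a=41^-2·(≡9), b=41^-2·(≡37) mod 41; (9|41)=+1, (37|41)=+1; (−1)^{-2·-2·20}·(+1)^-2·(+1)^-2 = +1.
v=19: a=19^-2·(≡14), b=19^-2·(≡13) mod 19; (14|19)=-1, (13|19)=-1; (−1)^{-2·-2·9}·(-1)^-2·(-1)^-2 = +1.
v=17: a=17^1·(≡11), b=17^3·(≡1) mod 17; (11|17)=-1, (1|17)=+1; (−1)^{1·3·8}·(-1)^3·(+1)^1 = -1.
v=11: a=11^3·(≡9), b=11^3·(≡6) mod 11; (9|11)=+1, (6|11)=-1; (−1)^{3·3·5}·(+1)^3·(-1)^3 = +1.
v=43: a=43^2·(≡9), b=43^2·(≡18) mod 43; (9|43)=+1, (18|43)=-1; (−1)^{2·2·21}·(+1)^2·(-1)^2 = +1.
v=13: a=13^2·(≡6), b=13^3·(≡10) mod 13; (6|13)=-1, (10|13)=+1; (−1)^{2·3·6}·(-1)^3·(+1)^2 = -1.
v=∞: -7854 < 0 and 17017 > 0  ⇒  (a,b)_∞ = +1.
(-7854, 17017 / ℚ) ramifies at {13, 17}: a division algebra.

[13, 17]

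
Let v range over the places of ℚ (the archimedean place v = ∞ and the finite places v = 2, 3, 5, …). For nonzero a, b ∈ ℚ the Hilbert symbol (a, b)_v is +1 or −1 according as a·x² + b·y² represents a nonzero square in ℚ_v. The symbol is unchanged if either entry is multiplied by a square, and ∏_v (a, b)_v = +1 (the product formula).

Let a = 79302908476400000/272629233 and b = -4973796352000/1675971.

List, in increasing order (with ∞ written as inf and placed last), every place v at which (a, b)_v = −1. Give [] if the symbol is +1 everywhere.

Mod squares: a ≡ 67830, b ≡ -1330. Check v ∈ {∞, 2, 3, 5, 7, 11, 17, 19}.
v=11: a=11^0·(≡5), b=11^-2·(≡4) mod 11; (5|11)=+1, (4|11)=+1; (−1)^{0·-2·5}·(+1)^-2·(+1)^0 = +1.
v=3: a=3^-15·(≡2), b=3^-6·(≡2) mod 3; (2|3)=-1, (2|3)=-1; (−1)^{-15·-6·1}·(-1)^-6·(-1)^-15 = -1.
v=∞: 67830 > 0 and -1330 < 0  ⇒  (a,b)_∞ = +1.
v=17: a=17^3·(≡3), b=17^2·(≡9) mod 17; (3|17)=-1, (9|17)=+1; (−1)^{3·2·8}·(-1)^2·(+1)^3 = +1.
v=5: a=5^5·(≡1), b=5^3·(≡4) mod 5; (1|5)=+1, (4|5)=+1; (−1)^{5·3·2}·(+1)^3·(+1)^5 = +1.
v=2: v_2(a)=7, v_2(b)=13; units ≡ 3, 7 (mod 8); ε·ε+αω+βω = 1·1+7·0+13·1 ≡ 0  ⇒  (a,b)_2 = +1.
v=7: a=7^9·(≡4), b=7^5·(≡6) mod 7; (4|7)=+1, (6|7)=-1; (−1)^{9·5·3}·(+1)^5·(-1)^9 = +1.
v=19: a=19^-1·(≡11), b=19^-1·(≡1) mod 19; (11|19)=+1, (1|19)=+1; (−1)^{-1·-1·9}·(+1)^-1·(+1)^-1 = -1.
Ram(67830, -1330) = {3, 19}; no ℚ_3-point on the conic.

[3, 19]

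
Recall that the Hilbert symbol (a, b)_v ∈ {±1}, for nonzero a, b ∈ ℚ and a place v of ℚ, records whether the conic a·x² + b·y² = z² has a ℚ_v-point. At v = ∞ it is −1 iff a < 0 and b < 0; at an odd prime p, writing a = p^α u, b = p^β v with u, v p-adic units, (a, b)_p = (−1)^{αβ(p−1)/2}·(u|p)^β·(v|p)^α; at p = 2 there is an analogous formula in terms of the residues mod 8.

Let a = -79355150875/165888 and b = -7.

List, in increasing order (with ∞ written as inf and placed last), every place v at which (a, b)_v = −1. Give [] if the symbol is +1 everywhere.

Mod squares: a ≡ -1430, b ≡ -7. Check v ∈ {∞, 2, 3, 5, 7, 11, 13, 43}.
v=11: a=11^1·(≡8), b=11^0·(≡4) mod 11; (8|11)=-1, (4|11)=+1; (−1)^{1·0·5}·(-1)^0·(+1)^1 = +1.
v=43: a=43^2·(≡8), b=43^0·(≡36) mod 43; (8|43)=-1, (36|43)=+1; (−1)^{2·0·21}·(-1)^0·(+1)^2 = +1.
v=2: v_2(a)=-11, v_2(b)=0; units ≡ 5, 1 (mod 8); ε·ε+αω+βω = 0·0+-11·0+0·1 ≡ 0  ⇒  (a,b)_2 = +1.
v=5: a=5^3·(≡1), b=5^0·(≡3) mod 5; (1|5)=+1, (3|5)=-1; (−1)^{3·0·2}·(+1)^0·(-1)^3 = -1.
v=∞: -1430 < 0 and -7 < 0  ⇒  (a,b)_∞ = -1.
v=7: a=7^4·(≡5), b=7^1·(≡6) mod 7; (5|7)=-1, (6|7)=-1; (−1)^{4·1·3}·(-1)^1·(-1)^4 = -1.
v=3: a=3^-4·(≡1), b=3^0·(≡2) mod 3; (1|3)=+1, (2|3)=-1; (−1)^{-4·0·1}·(+1)^0·(-1)^-4 = +1.
v=13: a=13^1·(≡2), b=13^0·(≡6) mod 13; (2|13)=-1, (6|13)=-1; (−1)^{1·0·6}·(-1)^0·(-1)^1 = -1.
|Ram(-1430, -7)| = 4, even; anisotropic at {5, 7, 13, ∞}.

[5, 7, 13, inf]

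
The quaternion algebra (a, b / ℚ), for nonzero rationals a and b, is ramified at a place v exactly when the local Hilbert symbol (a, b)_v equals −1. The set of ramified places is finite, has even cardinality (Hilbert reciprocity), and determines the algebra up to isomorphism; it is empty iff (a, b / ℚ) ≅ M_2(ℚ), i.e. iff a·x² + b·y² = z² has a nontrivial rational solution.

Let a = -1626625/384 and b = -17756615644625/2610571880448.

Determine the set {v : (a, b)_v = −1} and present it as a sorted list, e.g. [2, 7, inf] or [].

Mod squares: a ≡ -2310, b ≡ -2730. Check v ∈ {∞, 2, 3, 5, 7, 11, 13, 17, 43, 53}.
v=13: a=13^2·(≡3), b=13^3·(≡2) mod 13; (3|13)=+1, (2|13)=-1; (−1)^{2·3·6}·(+1)^3·(-1)^2 = +1.
v=5: a=5^3·(≡3), b=5^3·(≡1) mod 5; (3|5)=-1, (1|5)=+1; (−1)^{3·3·2}·(-1)^3·(+1)^3 = -1.
v=3: a=3^-1·(≡1), b=3^-3·(≡2) mod 3; (1|3)=+1, (2|3)=-1; (−1)^{-1·-3·1}·(+1)^-3·(-1)^-1 = +1.
v=11: a=11^1·(≡2), b=11^2·(≡9) mod 11; (2|11)=-1, (9|11)=+1; (−1)^{1·2·5}·(-1)^2·(+1)^1 = +1.
v=∞: -2310 < 0 and -2730 < 0  ⇒  (a,b)_∞ = -1.
v=7: a=7^1·(≡3), b=7^-5·(≡4) mod 7; (3|7)=-1, (4|7)=+1; (−1)^{1·-5·3}·(-1)^-5·(+1)^1 = +1.
v=17: a=17^0·(≡2), b=17^2·(≡5) mod 17; (2|17)=+1, (5|17)=-1; (−1)^{0·2·8}·(+1)^2·(-1)^0 = +1.
v=43: a=43^0·(≡7), b=43^2·(≡3) mod 43; (7|43)=-1, (3|43)=-1; (−1)^{0·2·21}·(-1)^2·(-1)^0 = +1.
v=2: v_2(a)=-7, v_2(b)=-11; units ≡ 5, 3 (mod 8); ε·ε+αω+βω = 0·1+-7·1+-11·1 ≡ 0  ⇒  (a,b)_2 = +1.
v=53: a=53^0·(≡8), b=53^-2·(≡51) mod 53; (8|53)=-1, (51|53)=-1; (−1)^{0·-2·26}·(-1)^-2·(-1)^0 = +1.
Ram(-2310, -2730) = {5, ∞}; no ℚ_5-point on the conic.

[5, inf]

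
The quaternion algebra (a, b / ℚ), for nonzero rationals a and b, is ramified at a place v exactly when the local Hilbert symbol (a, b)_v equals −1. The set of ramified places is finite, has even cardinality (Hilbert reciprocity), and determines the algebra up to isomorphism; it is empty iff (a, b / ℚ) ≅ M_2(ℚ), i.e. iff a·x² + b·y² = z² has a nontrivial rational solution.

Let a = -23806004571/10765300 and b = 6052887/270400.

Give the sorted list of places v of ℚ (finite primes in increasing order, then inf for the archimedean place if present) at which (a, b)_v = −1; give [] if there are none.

[]

(a, b) ≡ (-247, 23) mod (ℚ^×)²; places V = {2, 3, 5, 7, 13, 19, 23, ∞}.
(a,b)_19: α=3, u≡4; β=2, v≡6 (mod 19); (4|19)=+1, (6|19)=+1; sign (−1)^0·+1^2·+1^3 = +1.
(a,b)_5: α=-2, u≡2; β=-2, v≡2 (mod 5); (2|5)=-1, (2|5)=-1; sign (−1)^0·-1^-2·-1^-2 = +1.
(a,b)_3: α=8, u≡2; β=6, v≡2 (mod 3); (2|3)=-1, (2|3)=-1; sign (−1)^0·-1^6·-1^8 = +1.
(a,b)_13: α=-3, u≡11; β=-2, v≡9 (mod 13); (11|13)=-1, (9|13)=+1; sign (−1)^0·-1^-2·+1^-3 = +1.
(a,b)_23: α=2, u≡9; β=1, v≡6 (mod 23); (9|23)=+1, (6|23)=+1; sign (−1)^0·+1^1·+1^2 = +1.
(a,b)_2: α=-2, β=-6; u≡1, v≡7 (mod 8); ε(u)ε(v)=0·1, αω(v)=-2·0, βω(u)=-6·0; sum ≡ 0  ⇒  +1.
(a,b)_∞: sgn(-247)=−, sgn(23)=+, so +1.
(a,b)_7: α=-2, u≡3; β=0, v≡2 (mod 7); (3|7)=-1, (2|7)=+1; sign (−1)^0·-1^0·+1^-2 = +1.
Ram(a, b) = ∅: the form -247·x² + 23·y² − z² is isotropic over every ℚ_v, so by Hasse–Minkowski it is isotropic over ℚ.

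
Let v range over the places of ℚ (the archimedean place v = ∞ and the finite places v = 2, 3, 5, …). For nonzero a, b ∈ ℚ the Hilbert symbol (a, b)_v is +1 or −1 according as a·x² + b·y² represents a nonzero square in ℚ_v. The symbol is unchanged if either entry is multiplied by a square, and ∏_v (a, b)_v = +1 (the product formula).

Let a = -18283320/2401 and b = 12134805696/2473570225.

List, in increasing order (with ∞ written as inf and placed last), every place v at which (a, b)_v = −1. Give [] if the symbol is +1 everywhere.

Mod squares: a ≡ -6270, b ≡ 19. Check v ∈ {∞, 2, 3, 5, 7, 11, 13, 19, 29}.
v=19: a=19^1·(≡10), b=19^1·(≡9) mod 19; (10|19)=-1, (9|19)=+1; (−1)^{1·1·9}·(-1)^1·(+1)^1 = +1.
v=2: v_2(a)=3, v_2(b)=6; units ≡ 1, 3 (mod 8); ε·ε+αω+βω = 0·1+3·1+6·0 ≡ 1  ⇒  (a,b)_2 = -1.
v=11: a=11^1·(≡8), b=11^0·(≡7) mod 11; (8|11)=-1, (7|11)=-1; (−1)^{1·0·5}·(-1)^0·(-1)^1 = -1.
v=7: a=7^-4·(≡1), b=7^-6·(≡5) mod 7; (1|7)=+1, (5|7)=-1; (−1)^{-4·-6·3}·(+1)^-6·(-1)^-4 = +1.
v=5: a=5^1·(≡1), b=5^-2·(≡4) mod 5; (1|5)=+1, (4|5)=+1; (−1)^{1·-2·2}·(+1)^-2·(+1)^1 = +1.
v=∞: -6270 < 0 and 19 > 0  ⇒  (a,b)_∞ = +1.
v=13: a=13^0·(≡4), b=13^2·(≡11) mod 13; (4|13)=+1, (11|13)=-1; (−1)^{0·2·6}·(+1)^2·(-1)^0 = +1.
v=29: a=29^0·(≡16), b=29^-2·(≡14) mod 29; (16|29)=+1, (14|29)=-1; (−1)^{0·-2·14}·(+1)^-2·(-1)^0 = +1.
v=3: a=3^7·(≡1), b=3^10·(≡1) mod 3; (1|3)=+1, (1|3)=+1; (−1)^{7·10·1}·(+1)^10·(+1)^7 = +1.
(-6270, 19 / ℚ) ramifies at {2, 11}: a division algebra.

[2, 11]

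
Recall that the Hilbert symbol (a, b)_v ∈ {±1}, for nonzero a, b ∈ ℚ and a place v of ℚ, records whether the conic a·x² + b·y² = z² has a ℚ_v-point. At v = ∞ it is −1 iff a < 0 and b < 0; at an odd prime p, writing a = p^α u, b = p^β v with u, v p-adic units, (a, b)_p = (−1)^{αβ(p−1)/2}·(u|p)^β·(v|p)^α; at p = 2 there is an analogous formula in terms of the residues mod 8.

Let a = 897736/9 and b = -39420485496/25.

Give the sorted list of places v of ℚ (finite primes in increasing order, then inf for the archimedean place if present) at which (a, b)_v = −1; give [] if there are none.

[7, 17]

(a, b) ≡ (224434, -46) mod (ℚ^×)²; places V = {2, 3, 5, 7, 17, 23, 41, ∞}.
(a,b)_5: α=0, u≡4; β=-2, v≡4 (mod 5); (4|5)=+1, (4|5)=+1; sign (−1)^0·+1^-2·+1^0 = +1.
(a,b)_3: α=-2, u≡1; β=2, v≡2 (mod 3); (1|3)=+1, (2|3)=-1; sign (−1)^0·+1^2·-1^-2 = +1.
(a,b)_7: α=1, u≡4; β=2, v≡5 (mod 7); (4|7)=+1, (5|7)=-1; sign (−1)^0·+1^2·-1^1 = -1.
(a,b)_∞: sgn(224434)=+, sgn(-46)=−, so +1.
(a,b)_23: α=1, u≡18; β=1, v≡21 (mod 23); (18|23)=+1, (21|23)=-1; sign (−1)^1·+1^1·-1^1 = +1.
(a,b)_17: α=1, u≡12; β=2, v≡5 (mod 17); (12|17)=-1, (5|17)=-1; sign (−1)^0·-1^2·-1^1 = -1.
(a,b)_2: α=3, β=3; u≡1, v≡1 (mod 8); ε(u)ε(v)=0·0, αω(v)=3·0, βω(u)=3·0; sum ≡ 0  ⇒  +1.
(a,b)_41: α=1, u≡23; β=2, v≡16 (mod 41); (23|41)=+1, (16|41)=+1; sign (−1)^0·+1^2·+1^1 = +1.
Ram(224434, -46) = {7, 17}; no ℚ_7-point on the conic.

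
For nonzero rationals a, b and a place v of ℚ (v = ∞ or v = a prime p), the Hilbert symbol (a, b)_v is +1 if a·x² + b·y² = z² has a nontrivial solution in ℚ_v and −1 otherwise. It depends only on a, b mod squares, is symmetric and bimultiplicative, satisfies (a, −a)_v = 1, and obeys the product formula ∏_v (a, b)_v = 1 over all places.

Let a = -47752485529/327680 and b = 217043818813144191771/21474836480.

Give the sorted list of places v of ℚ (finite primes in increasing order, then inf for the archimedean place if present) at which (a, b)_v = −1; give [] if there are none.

Mod squares: a ≡ -4872702605, b ≡ 4255. Check v ∈ {∞, 2, 3, 5, 7, 17, 23, 31, 37, 41, 53}.
v=5: a=5^-1·(≡1), b=5^-1·(≡1) mod 5; (1|5)=+1, (1|5)=+1; (−1)^{-1·-1·2}·(+1)^-1·(+1)^-1 = +1.
v=37: a=37^1·(≡34), b=37^1·(≡33) mod 37; (34|37)=+1, (33|37)=+1; (−1)^{1·1·18}·(+1)^1·(+1)^1 = +1.
v=3: a=3^0·(≡1), b=3^4·(≡1) mod 3; (1|3)=+1, (1|3)=+1; (−1)^{0·4·1}·(+1)^4·(+1)^0 = +1.
v=2: v_2(a)=-16, v_2(b)=-32; units ≡ 3, 7 (mod 8); ε·ε+αω+βω = 1·1+-16·0+-32·1 ≡ 1  ⇒  (a,b)_2 = -1.
v=41: a=41^1·(≡18), b=41^2·(≡39) mod 41; (18|41)=+1, (39|41)=+1; (−1)^{1·2·20}·(+1)^2·(+1)^1 = +1.
v=31: a=31^1·(≡23), b=31^2·(≡18) mod 31; (23|31)=-1, (18|31)=+1; (−1)^{1·2·15}·(-1)^2·(+1)^1 = +1.
v=∞: -4872702605 < 0 and 4255 > 0  ⇒  (a,b)_∞ = +1.
v=17: a=17^1·(≡7), b=17^2·(≡6) mod 17; (7|17)=-1, (6|17)=-1; (−1)^{1·2·8}·(-1)^2·(-1)^1 = -1.
v=7: a=7^2·(≡6), b=7^4·(≡5) mod 7; (6|7)=-1, (5|7)=-1; (−1)^{2·4·3}·(-1)^4·(-1)^2 = +1.
v=53: a=53^1·(≡47), b=53^2·(≡37) mod 53; (47|53)=+1, (37|53)=+1; (−1)^{1·2·26}·(+1)^2·(+1)^1 = +1.
v=23: a=23^1·(≡19), b=23^1·(≡16) mod 23; (19|23)=-1, (16|23)=+1; (−1)^{1·1·11}·(-1)^1·(+1)^1 = +1.
(-4872702605, 4255 / ℚ) ramifies at {2, 17}: a division algebra.

[2, 17]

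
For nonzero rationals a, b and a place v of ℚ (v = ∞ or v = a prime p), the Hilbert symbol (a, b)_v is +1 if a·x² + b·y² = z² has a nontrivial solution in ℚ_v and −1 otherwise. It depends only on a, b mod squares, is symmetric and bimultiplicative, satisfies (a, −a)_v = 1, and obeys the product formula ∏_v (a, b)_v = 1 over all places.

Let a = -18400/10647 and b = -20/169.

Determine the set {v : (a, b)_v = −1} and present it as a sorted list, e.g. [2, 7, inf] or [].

[5, inf]

Mod squares: a ≡ -322, b ≡ -5. Check v ∈ {∞, 2, 3, 5, 7, 13, 23}.
v=2: v_2(a)=5, v_2(b)=2; units ≡ 7, 3 (mod 8); ε·ε+αω+βω = 1·1+5·1+2·0 ≡ 0  ⇒  (a,b)_2 = +1.
v=7: a=7^-1·(≡5), b=7^0·(≡1) mod 7; (5|7)=-1, (1|7)=+1; (−1)^{-1·0·3}·(-1)^0·(+1)^-1 = +1.
v=∞: -322 < 0 and -5 < 0  ⇒  (a,b)_∞ = -1.
v=23: a=23^1·(≡9), b=23^0·(≡9) mod 23; (9|23)=+1, (9|23)=+1; (−1)^{1·0·11}·(+1)^0·(+1)^1 = +1.
v=13: a=13^-2·(≡9), b=13^-2·(≡6) mod 13; (9|13)=+1, (6|13)=-1; (−1)^{-2·-2·6}·(+1)^-2·(-1)^-2 = +1.
v=5: a=5^2·(≡2), b=5^1·(≡4) mod 5; (2|5)=-1, (4|5)=+1; (−1)^{2·1·2}·(-1)^1·(+1)^2 = -1.
v=3: a=3^-2·(≡2), b=3^0·(≡1) mod 3; (2|3)=-1, (1|3)=+1; (−1)^{-2·0·1}·(-1)^0·(+1)^-2 = +1.
(-322, -5 / ℚ) ramifies at {5, ∞}: a division algebra.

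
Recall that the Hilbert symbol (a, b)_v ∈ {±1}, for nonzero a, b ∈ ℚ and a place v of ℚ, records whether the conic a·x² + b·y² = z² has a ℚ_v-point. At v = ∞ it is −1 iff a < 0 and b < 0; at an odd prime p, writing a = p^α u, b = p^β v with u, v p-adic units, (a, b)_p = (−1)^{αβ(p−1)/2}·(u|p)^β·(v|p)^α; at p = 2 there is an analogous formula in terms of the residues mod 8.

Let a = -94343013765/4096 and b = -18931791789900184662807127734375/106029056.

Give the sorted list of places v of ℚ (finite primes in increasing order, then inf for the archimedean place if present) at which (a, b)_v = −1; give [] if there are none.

[5, 11, 17, inf]

Mod squares: a ≡ -85085, b ≡ -3458. Check v ∈ {∞, 2, 3, 5, 7, 11, 13, 17, 19, 29, 43}.
v=11: a=11^1·(≡1), b=11^2·(≡6) mod 11; (1|11)=+1, (6|11)=-1; (−1)^{1·2·5}·(+1)^2·(-1)^1 = -1.
v=43: a=43^0·(≡12), b=43^-2·(≡25) mod 43; (12|43)=-1, (25|43)=+1; (−1)^{0·-2·21}·(-1)^-2·(+1)^0 = +1.
v=13: a=13^3·(≡11), b=13^7·(≡5) mod 13; (11|13)=-1, (5|13)=-1; (−1)^{3·7·6}·(-1)^7·(-1)^3 = +1.
v=29: a=29^0·(≡24), b=29^2·(≡4) mod 29; (24|29)=+1, (4|29)=+1; (−1)^{0·2·14}·(+1)^2·(+1)^0 = +1.
v=17: a=17^1·(≡7), b=17^4·(≡7) mod 17; (7|17)=-1, (7|17)=-1; (−1)^{1·4·8}·(-1)^4·(-1)^1 = -1.
v=3: a=3^8·(≡1), b=3^14·(≡1) mod 3; (1|3)=+1, (1|3)=+1; (−1)^{8·14·1}·(+1)^14·(+1)^8 = +1.
v=∞: -85085 < 0 and -3458 < 0  ⇒  (a,b)_∞ = -1.
v=7: a=7^1·(≡1), b=7^-1·(≡6) mod 7; (1|7)=+1, (6|7)=-1; (−1)^{1·-1·3}·(+1)^-1·(-1)^1 = +1.
v=5: a=5^1·(≡2), b=5^8·(≡3) mod 5; (2|5)=-1, (3|5)=-1; (−1)^{1·8·2}·(-1)^8·(-1)^1 = -1.
v=2: v_2(a)=-12, v_2(b)=-13; units ≡ 3, 7 (mod 8); ε·ε+αω+βω = 1·1+-12·0+-13·1 ≡ 0  ⇒  (a,b)_2 = +1.
v=19: a=19^0·(≡5), b=19^1·(≡13) mod 19; (5|19)=+1, (13|19)=-1; (−1)^{0·1·9}·(+1)^1·(-1)^0 = +1.
Ram(-85085, -3458) = {5, 11, 17, ∞}; no ℚ_5-point on the conic.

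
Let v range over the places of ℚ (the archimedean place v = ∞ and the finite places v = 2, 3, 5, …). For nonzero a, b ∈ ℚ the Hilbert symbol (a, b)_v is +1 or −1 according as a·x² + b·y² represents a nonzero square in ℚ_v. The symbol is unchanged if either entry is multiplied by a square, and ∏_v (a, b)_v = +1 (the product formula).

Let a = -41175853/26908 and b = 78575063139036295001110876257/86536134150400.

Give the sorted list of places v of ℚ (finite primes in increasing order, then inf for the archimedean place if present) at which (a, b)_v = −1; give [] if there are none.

[3, 41]

Mod squares: a ≡ -3451, b ≡ 424473. Check v ∈ {∞, 2, 3, 5, 7, 11, 17, 29, 31, 41, 43}.
v=7: a=7^-1·(≡2), b=7^1·(≡6) mod 7; (2|7)=+1, (6|7)=-1; (−1)^{-1·1·3}·(+1)^1·(-1)^-1 = +1.
v=41: a=41^0·(≡27), b=41^1·(≡16) mod 41; (27|41)=-1, (16|41)=+1; (−1)^{0·1·20}·(-1)^1·(+1)^0 = -1.
v=43: a=43^0·(≡30), b=43^2·(≡18) mod 43; (30|43)=-1, (18|43)=-1; (−1)^{0·2·21}·(-1)^2·(-1)^0 = +1.
v=3: a=3^0·(≡2), b=3^11·(≡2) mod 3; (2|3)=-1, (2|3)=-1; (−1)^{0·11·1}·(-1)^11·(-1)^0 = -1.
v=29: a=29^1·(≡26), b=29^3·(≡12) mod 29; (26|29)=-1, (12|29)=-1; (−1)^{1·3·14}·(-1)^3·(-1)^1 = +1.
v=2: v_2(a)=-2, v_2(b)=-8; units ≡ 5, 1 (mod 8); ε·ε+αω+βω = 0·0+-2·0+-8·1 ≡ 0  ⇒  (a,b)_2 = +1.
v=∞: -3451 < 0 and 424473 > 0  ⇒  (a,b)_∞ = +1.
v=17: a=17^5·(≡4), b=17^11·(≡9) mod 17; (4|17)=+1, (9|17)=+1; (−1)^{5·11·8}·(+1)^11·(+1)^5 = +1.
v=5: a=5^0·(≡4), b=5^-2·(≡2) mod 5; (4|5)=+1, (2|5)=-1; (−1)^{0·-2·2}·(+1)^-2·(-1)^0 = +1.
v=31: a=31^-2·(≡24), b=31^-4·(≡15) mod 31; (24|31)=-1, (15|31)=-1; (−1)^{-2·-4·15}·(-1)^-4·(-1)^-2 = +1.
v=11: a=11^0·(≡9), b=11^-4·(≡3) mod 11; (9|11)=+1, (3|11)=+1; (−1)^{0·-4·5}·(+1)^-4·(+1)^0 = +1.
(-3451, 424473 / ℚ) ramifies at {3, 41}: a division algebra.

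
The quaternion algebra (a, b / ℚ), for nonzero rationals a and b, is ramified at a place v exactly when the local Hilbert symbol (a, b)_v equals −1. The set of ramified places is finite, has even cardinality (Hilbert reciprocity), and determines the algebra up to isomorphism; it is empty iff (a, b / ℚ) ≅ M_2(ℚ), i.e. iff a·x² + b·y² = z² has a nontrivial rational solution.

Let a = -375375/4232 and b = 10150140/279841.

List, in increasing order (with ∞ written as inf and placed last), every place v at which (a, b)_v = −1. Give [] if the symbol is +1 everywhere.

(a, b) ≡ (-30030, 15015) mod (ℚ^×)²; places V = {2, 3, 5, 7, 11, 13, 23, ∞}.
(a,b)_∞: sgn(-30030)=−, sgn(15015)=+, so +1.
(a,b)_2: α=-3, β=2; u≡1, v≡7 (mod 8); ε(u)ε(v)=0·1, αω(v)=-3·0, βω(u)=2·0; sum ≡ 0  ⇒  +1.
(a,b)_5: α=3, u≡1; β=1, v≡3 (mod 5); (1|5)=+1, (3|5)=-1; sign (−1)^0·+1^1·-1^3 = -1.
(a,b)_7: α=1, u≡4; β=1, v≡6 (mod 7); (4|7)=+1, (6|7)=-1; sign (−1)^1·+1^1·-1^1 = +1.
(a,b)_3: α=1, u≡1; β=1, v≡1 (mod 3); (1|3)=+1, (1|3)=+1; sign (−1)^1·+1^1·+1^1 = -1.
(a,b)_11: α=1, u≡1; β=1, v≡5 (mod 11); (1|11)=+1, (5|11)=+1; sign (−1)^1·+1^1·+1^1 = -1.
(a,b)_23: α=-2, u≡1; β=-4, v≡10 (mod 23); (1|23)=+1, (10|23)=-1; sign (−1)^0·+1^-4·-1^-2 = +1.
(a,b)_13: α=1, u≡9; β=3, v≡6 (mod 13); (9|13)=+1, (6|13)=-1; sign (−1)^0·+1^3·-1^1 = -1.
Ram(-30030, 15015) = {3, 5, 11, 13}; no ℚ_3-point on the conic.

[3, 5, 11, 13]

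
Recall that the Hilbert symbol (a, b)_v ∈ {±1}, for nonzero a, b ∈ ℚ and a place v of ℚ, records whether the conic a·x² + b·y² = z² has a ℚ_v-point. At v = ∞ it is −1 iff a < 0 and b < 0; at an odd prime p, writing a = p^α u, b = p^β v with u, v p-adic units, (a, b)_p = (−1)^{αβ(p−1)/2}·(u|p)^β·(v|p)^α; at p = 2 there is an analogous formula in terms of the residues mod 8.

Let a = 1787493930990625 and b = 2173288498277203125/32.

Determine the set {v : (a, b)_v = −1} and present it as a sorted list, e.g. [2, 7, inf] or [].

[5, 23]

(a, b) ≡ (2185, 1482) mod (ℚ^×)²; places V = {2, 3, 5, 7, 11, 13, 19, 23, ∞}.
(a,b)_7: α=0, u≡4; β=2, v≡5 (mod 7); (4|7)=+1, (5|7)=-1; sign (−1)^0·+1^2·-1^0 = +1.
(a,b)_19: α=1, u≡1; β=1, v≡15 (mod 19); (1|19)=+1, (15|19)=-1; sign (−1)^1·+1^1·-1^1 = +1.
(a,b)_∞: sgn(2185)=+, sgn(1482)=+, so +1.
(a,b)_11: α=4, u≡10; β=0, v≡6 (mod 11); (10|11)=-1, (6|11)=-1; sign (−1)^0·-1^0·-1^4 = +1.
(a,b)_23: α=3, u≡6; β=4, v≡15 (mod 23); (6|23)=+1, (15|23)=-1; sign (−1)^0·+1^4·-1^3 = -1.
(a,b)_13: α=2, u≡1; β=3, v≡3 (mod 13); (1|13)=+1, (3|13)=+1; sign (−1)^0·+1^3·+1^2 = +1.
(a,b)_3: α=0, u≡1; β=5, v≡2 (mod 3); (1|3)=+1, (2|3)=-1; sign (−1)^0·+1^5·-1^0 = +1.
(a,b)_5: α=5, u≡2; β=6, v≡3 (mod 5); (2|5)=-1, (3|5)=-1; sign (−1)^0·-1^6·-1^5 = -1.
(a,b)_2: α=0, β=-5; u≡1, v≡5 (mod 8); ε(u)ε(v)=0·0, αω(v)=0·1, βω(u)=-5·0; sum ≡ 0  ⇒  +1.
|Ram(2185, 1482)| = 2, even; anisotropic at {5, 23}.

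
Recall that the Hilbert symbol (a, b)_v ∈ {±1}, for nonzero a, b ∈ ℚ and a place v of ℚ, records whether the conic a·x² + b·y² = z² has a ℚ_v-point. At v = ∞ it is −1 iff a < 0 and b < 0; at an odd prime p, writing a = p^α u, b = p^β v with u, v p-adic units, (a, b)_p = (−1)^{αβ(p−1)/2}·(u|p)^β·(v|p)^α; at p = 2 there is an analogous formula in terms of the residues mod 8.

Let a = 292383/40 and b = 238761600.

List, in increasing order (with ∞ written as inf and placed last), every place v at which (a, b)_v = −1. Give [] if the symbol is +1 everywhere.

[3, 11, 17, 19]

Mod squares: a ≡ 6630, b ≡ 149226. Check v ∈ {∞, 2, 3, 5, 7, 11, 13, 17, 19}.
v=17: a=17^1·(≡2), b=17^1·(≡12) mod 17; (2|17)=+1, (12|17)=-1; (−1)^{1·1·8}·(+1)^1·(-1)^1 = -1.
v=13: a=13^1·(≡1), b=13^0·(≡12) mod 13; (1|13)=+1, (12|13)=+1; (−1)^{1·0·6}·(+1)^0·(+1)^1 = +1.
v=5: a=5^-1·(≡1), b=5^2·(≡4) mod 5; (1|5)=+1, (4|5)=+1; (−1)^{-1·2·2}·(+1)^2·(+1)^-1 = +1.
v=3: a=3^3·(≡2), b=3^1·(≡2) mod 3; (2|3)=-1, (2|3)=-1; (−1)^{3·1·1}·(-1)^1·(-1)^3 = -1.
v=2: v_2(a)=-3, v_2(b)=7; units ≡ 3, 5 (mod 8); ε·ε+αω+βω = 1·0+-3·1+7·1 ≡ 0  ⇒  (a,b)_2 = +1.
v=∞: 6630 > 0 and 149226 > 0  ⇒  (a,b)_∞ = +1.
v=19: a=19^0·(≡15), b=19^1·(≡9) mod 19; (15|19)=-1, (9|19)=+1; (−1)^{0·1·9}·(-1)^1·(+1)^0 = -1.
v=7: a=7^2·(≡2), b=7^1·(≡5) mod 7; (2|7)=+1, (5|7)=-1; (−1)^{2·1·3}·(+1)^1·(-1)^2 = +1.
v=11: a=11^0·(≡2), b=11^1·(≡4) mod 11; (2|11)=-1, (4|11)=+1; (−1)^{0·1·5}·(-1)^1·(+1)^0 = -1.
(6630, 149226 / ℚ) ramifies at {3, 11, 17, 19}: a division algebra.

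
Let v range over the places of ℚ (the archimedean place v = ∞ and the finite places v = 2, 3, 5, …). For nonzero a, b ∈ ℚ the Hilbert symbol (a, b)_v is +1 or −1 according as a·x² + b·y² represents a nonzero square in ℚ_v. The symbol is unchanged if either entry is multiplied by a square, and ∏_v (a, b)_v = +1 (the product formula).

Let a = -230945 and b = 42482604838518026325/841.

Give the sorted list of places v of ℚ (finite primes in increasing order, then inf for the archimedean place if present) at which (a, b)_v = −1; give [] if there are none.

(a, b) ≡ (-230945, 245157) mod (ℚ^×)²; places V = {2, 3, 5, 11, 13, 17, 19, 23, 29, ∞}.
(a,b)_2: α=0, β=0; u≡7, v≡5 (mod 8); ε(u)ε(v)=1·0, αω(v)=0·1, βω(u)=0·0; sum ≡ 0  ⇒  +1.
(a,b)_5: α=1, u≡1; β=2, v≡3 (mod 5); (1|5)=+1, (3|5)=-1; sign (−1)^0·+1^2·-1^1 = -1.
(a,b)_23: α=0, u≡21; β=1, v≡22 (mod 23); (21|23)=-1, (22|23)=-1; sign (−1)^0·-1^1·-1^0 = -1.
(a,b)_∞: sgn(-230945)=−, sgn(245157)=+, so +1.
(a,b)_13: α=1, u≡6; β=2, v≡1 (mod 13); (6|13)=-1, (1|13)=+1; sign (−1)^0·-1^2·+1^1 = +1.
(a,b)_11: α=1, u≡4; β=3, v≡4 (mod 11); (4|11)=+1, (4|11)=+1; sign (−1)^1·+1^3·+1^1 = -1.
(a,b)_17: α=1, u≡15; β=3, v≡5 (mod 17); (15|17)=+1, (5|17)=-1; sign (−1)^0·+1^3·-1^1 = -1.
(a,b)_3: α=0, u≡1; β=3, v≡2 (mod 3); (1|3)=+1, (2|3)=-1; sign (−1)^0·+1^3·-1^0 = +1.
(a,b)_29: α=0, u≡11; β=-2, v≡13 (mod 29); (11|29)=-1, (13|29)=+1; sign (−1)^0·-1^-2·+1^0 = +1.
(a,b)_19: α=1, u≡5; β=5, v≡14 (mod 19); (5|19)=+1, (14|19)=-1; sign (−1)^1·+1^5·-1^1 = +1.
Ram(-230945, 245157) = {5, 11, 17, 23}; no ℚ_5-point on the conic.

[5, 11, 17, 23]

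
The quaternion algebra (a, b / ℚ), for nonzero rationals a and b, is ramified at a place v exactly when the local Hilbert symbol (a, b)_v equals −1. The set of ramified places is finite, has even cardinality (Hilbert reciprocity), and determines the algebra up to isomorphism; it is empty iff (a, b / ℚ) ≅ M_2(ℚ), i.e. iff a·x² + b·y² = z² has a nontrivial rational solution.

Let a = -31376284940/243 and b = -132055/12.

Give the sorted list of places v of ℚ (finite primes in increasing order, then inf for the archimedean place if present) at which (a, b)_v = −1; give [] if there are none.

[2, 5, 7, 11, 17, inf]

Mod squares: a ≡ -672945, b ≡ -165. Check v ∈ {∞, 2, 3, 5, 7, 11, 13, 17, 29}.
v=∞: -672945 < 0 and -165 < 0  ⇒  (a,b)_∞ = -1.
v=13: a=13^1·(≡9), b=13^0·(≡1) mod 13; (9|13)=+1, (1|13)=+1; (−1)^{1·0·6}·(+1)^0·(+1)^1 = +1.
v=7: a=7^1·(≡6), b=7^4·(≡3) mod 7; (6|7)=-1, (3|7)=-1; (−1)^{1·4·3}·(-1)^4·(-1)^1 = -1.
v=5: a=5^1·(≡4), b=5^1·(≡2) mod 5; (4|5)=+1, (2|5)=-1; (−1)^{1·1·2}·(+1)^1·(-1)^1 = -1.
v=3: a=3^-5·(≡1), b=3^-1·(≡2) mod 3; (1|3)=+1, (2|3)=-1; (−1)^{-5·-1·1}·(+1)^-1·(-1)^-5 = +1.
v=11: a=11^2·(≡8), b=11^1·(≡7) mod 11; (8|11)=-1, (7|11)=-1; (−1)^{2·1·5}·(-1)^1·(-1)^2 = -1.
v=29: a=29^1·(≡25), b=29^0·(≡13) mod 29; (25|29)=+1, (13|29)=+1; (−1)^{1·0·14}·(+1)^0·(+1)^1 = +1.
v=17: a=17^3·(≡2), b=17^0·(≡10) mod 17; (2|17)=+1, (10|17)=-1; (−1)^{3·0·8}·(+1)^0·(-1)^3 = -1.
v=2: v_2(a)=2, v_2(b)=-2; units ≡ 7, 3 (mod 8); ε·ε+αω+βω = 1·1+2·1+-2·0 ≡ 1  ⇒  (a,b)_2 = -1.
(-672945, -165 / ℚ) ramifies at {2, 5, 7, 11, 17, ∞}: a division algebra.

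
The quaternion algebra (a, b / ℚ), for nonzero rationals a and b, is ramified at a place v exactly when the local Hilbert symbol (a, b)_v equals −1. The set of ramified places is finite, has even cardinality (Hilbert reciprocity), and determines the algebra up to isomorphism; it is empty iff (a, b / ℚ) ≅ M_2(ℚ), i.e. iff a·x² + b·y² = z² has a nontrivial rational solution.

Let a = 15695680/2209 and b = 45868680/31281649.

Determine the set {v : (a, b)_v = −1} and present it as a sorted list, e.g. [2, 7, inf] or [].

[2, 13]

Mod squares: a ≡ 5005, b ≡ 130. Check v ∈ {∞, 2, 3, 5, 7, 11, 13, 17, 47}.
v=17: a=17^0·(≡12), b=17^-2·(≡14) mod 17; (12|17)=-1, (14|17)=-1; (−1)^{0·-2·8}·(-1)^-2·(-1)^0 = +1.
v=47: a=47^-2·(≡30), b=47^-2·(≡18) mod 47; (30|47)=-1, (18|47)=+1; (−1)^{-2·-2·23}·(-1)^-2·(+1)^-2 = +1.
v=7: a=7^3·(≡2), b=7^-2·(≡4) mod 7; (2|7)=+1, (4|7)=+1; (−1)^{3·-2·3}·(+1)^-2·(+1)^3 = +1.
v=2: v_2(a)=6, v_2(b)=3; units ≡ 5, 1 (mod 8); ε·ε+αω+βω = 0·0+6·0+3·1 ≡ 1  ⇒  (a,b)_2 = -1.
v=13: a=13^1·(≡2), b=13^1·(≡12) mod 13; (2|13)=-1, (12|13)=+1; (−1)^{1·1·6}·(-1)^1·(+1)^1 = -1.
v=∞: 5005 > 0 and 130 > 0  ⇒  (a,b)_∞ = +1.
v=3: a=3^0·(≡1), b=3^6·(≡1) mod 3; (1|3)=+1, (1|3)=+1; (−1)^{0·6·1}·(+1)^6·(+1)^0 = +1.
v=5: a=5^1·(≡4), b=5^1·(≡4) mod 5; (4|5)=+1, (4|5)=+1; (−1)^{1·1·2}·(+1)^1·(+1)^1 = +1.
v=11: a=11^1·(≡9), b=11^2·(≡3) mod 11; (9|11)=+1, (3|11)=+1; (−1)^{1·2·5}·(+1)^2·(+1)^1 = +1.
|Ram(5005, 130)| = 2, even; anisotropic at {2, 13}.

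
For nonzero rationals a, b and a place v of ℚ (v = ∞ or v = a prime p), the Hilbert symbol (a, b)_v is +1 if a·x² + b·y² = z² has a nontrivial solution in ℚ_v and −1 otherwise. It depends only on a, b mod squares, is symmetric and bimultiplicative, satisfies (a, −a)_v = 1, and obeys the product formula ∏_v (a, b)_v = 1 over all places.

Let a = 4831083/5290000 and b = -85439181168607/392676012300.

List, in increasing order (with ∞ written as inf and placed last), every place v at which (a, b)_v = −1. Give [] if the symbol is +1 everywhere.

[2, 7]

(a, b) ≡ (3, -21) mod (ℚ^×)²; places V = {2, 3, 5, 7, 11, 13, 23, 37, 41, 47, ∞}.
(a,b)_5: α=-4, u≡2; β=-2, v≡4 (mod 5); (2|5)=-1, (4|5)=+1; sign (−1)^0·-1^-2·+1^-4 = +1.
(a,b)_2: α=-4, β=-2; u≡3, v≡3 (mod 8); ε(u)ε(v)=1·1, αω(v)=-4·1, βω(u)=-2·1; sum ≡ 1  ⇒  -1.
(a,b)_37: α=0, u≡7; β=2, v≡33 (mod 37); (7|37)=+1, (33|37)=+1; sign (−1)^0·+1^2·+1^0 = +1.
(a,b)_13: α=0, u≡10; β=-2, v≡7 (mod 13); (10|13)=+1, (7|13)=-1; sign (−1)^0·+1^-2·-1^0 = +1.
(a,b)_3: α=7, u≡1; β=-1, v≡2 (mod 3); (1|3)=+1, (2|3)=-1; sign (−1)^1·+1^-1·-1^7 = +1.
(a,b)_∞: sgn(3)=+, sgn(-21)=−, so +1.
(a,b)_41: α=0, u≡11; β=2, v≡16 (mod 41); (11|41)=-1, (16|41)=+1; sign (−1)^0·-1^2·+1^0 = +1.
(a,b)_23: α=-2, u≡18; β=-2, v≡12 (mod 23); (18|23)=+1, (12|23)=+1; sign (−1)^0·+1^-2·+1^-2 = +1.
(a,b)_11: α=0, u≡4; β=-4, v≡9 (mod 11); (4|11)=+1, (9|11)=+1; sign (−1)^0·+1^-4·+1^0 = +1.
(a,b)_47: α=2, u≡8; β=2, v≡45 (mod 47); (8|47)=+1, (45|47)=-1; sign (−1)^0·+1^2·-1^2 = +1.
(a,b)_7: α=0, u≡6; β=5, v≡1 (mod 7); (6|7)=-1, (1|7)=+1; sign (−1)^0·-1^5·+1^0 = -1.
|Ram(3, -21)| = 2, even; anisotropic at {2, 7}.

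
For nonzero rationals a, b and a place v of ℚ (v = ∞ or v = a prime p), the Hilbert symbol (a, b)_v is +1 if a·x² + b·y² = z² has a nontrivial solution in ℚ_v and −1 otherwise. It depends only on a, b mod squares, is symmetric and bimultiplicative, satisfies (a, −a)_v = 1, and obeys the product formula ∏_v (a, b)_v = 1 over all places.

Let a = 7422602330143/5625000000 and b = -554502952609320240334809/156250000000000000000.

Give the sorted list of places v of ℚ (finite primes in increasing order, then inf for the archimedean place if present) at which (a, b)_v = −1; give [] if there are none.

(a, b) ≡ (5863, -41) mod (ℚ^×)²; places V = {2, 3, 5, 7, 11, 13, 17, 23, 41, ∞}.
(a,b)_3: α=-2, u≡1; β=12, v≡1 (mod 3); (1|3)=+1, (1|3)=+1; sign (−1)^0·+1^12·+1^-2 = +1.
(a,b)_2: α=-6, β=-16; u≡7, v≡7 (mod 8); ε(u)ε(v)=1·1, αω(v)=-6·0, βω(u)=-16·0; sum ≡ 1  ⇒  -1.
(a,b)_11: α=1, u≡9; β=2, v≡9 (mod 11); (9|11)=+1, (9|11)=+1; sign (−1)^0·+1^2·+1^1 = +1.
(a,b)_17: α=2, u≡8; β=0, v≡3 (mod 17); (8|17)=+1, (3|17)=-1; sign (−1)^0·+1^0·-1^2 = +1.
(a,b)_13: α=3, u≡10; β=6, v≡11 (mod 13); (10|13)=+1, (11|13)=-1; sign (−1)^0·+1^6·-1^3 = -1.
(a,b)_7: α=2, u≡1; β=2, v≡2 (mod 7); (1|7)=+1, (2|7)=+1; sign (−1)^0·+1^2·+1^2 = +1.
(a,b)_5: α=-10, u≡3; β=-22, v≡1 (mod 5); (3|5)=-1, (1|5)=+1; sign (−1)^0·-1^-22·+1^-10 = +1.
(a,b)_23: α=2, u≡15; β=2, v≡15 (mod 23); (15|23)=-1, (15|23)=-1; sign (−1)^0·-1^2·-1^2 = +1.
(a,b)_41: α=1, u≡2; β=3, v≡36 (mod 41); (2|41)=+1, (36|41)=+1; sign (−1)^0·+1^3·+1^1 = +1.
(a,b)_∞: sgn(5863)=+, sgn(-41)=−, so +1.
Ram(5863, -41) = {2, 13}; no ℚ_2-point on the conic.

[2, 13]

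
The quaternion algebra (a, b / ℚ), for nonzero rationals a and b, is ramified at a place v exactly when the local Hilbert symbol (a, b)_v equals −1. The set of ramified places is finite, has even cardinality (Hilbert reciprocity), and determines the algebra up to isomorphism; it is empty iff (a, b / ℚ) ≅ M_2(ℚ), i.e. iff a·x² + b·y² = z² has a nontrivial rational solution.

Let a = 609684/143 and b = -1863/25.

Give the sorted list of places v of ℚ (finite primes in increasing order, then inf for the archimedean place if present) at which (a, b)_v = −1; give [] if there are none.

Mod squares: a ≡ 9867, b ≡ -23. Check v ∈ {∞, 2, 3, 5, 11, 13, 23, 47}.
v=23: a=23^1·(≡7), b=23^1·(≡17) mod 23; (7|23)=-1, (17|23)=-1; (−1)^{1·1·11}·(-1)^1·(-1)^1 = -1.
v=5: a=5^0·(≡3), b=5^-2·(≡2) mod 5; (3|5)=-1, (2|5)=-1; (−1)^{0·-2·2}·(-1)^-2·(-1)^0 = +1.
v=2: v_2(a)=2, v_2(b)=0; units ≡ 3, 1 (mod 8); ε·ε+αω+βω = 1·0+2·0+0·1 ≡ 0  ⇒  (a,b)_2 = +1.
v=13: a=13^-1·(≡8), b=13^0·(≡4) mod 13; (8|13)=-1, (4|13)=+1; (−1)^{-1·0·6}·(-1)^0·(+1)^-1 = +1.
v=47: a=47^2·(≡44), b=47^0·(≡27) mod 47; (44|47)=-1, (27|47)=+1; (−1)^{2·0·23}·(-1)^0·(+1)^2 = +1.
v=3: a=3^1·(≡1), b=3^4·(≡1) mod 3; (1|3)=+1, (1|3)=+1; (−1)^{1·4·1}·(+1)^4·(+1)^1 = +1.
v=∞: 9867 > 0 and -23 < 0  ⇒  (a,b)_∞ = +1.
v=11: a=11^-1·(≡10), b=11^0·(≡6) mod 11; (10|11)=-1, (6|11)=-1; (−1)^{-1·0·5}·(-1)^0·(-1)^-1 = -1.
(9867, -23 / ℚ) ramifies at {11, 23}: a division algebra.

[11, 23]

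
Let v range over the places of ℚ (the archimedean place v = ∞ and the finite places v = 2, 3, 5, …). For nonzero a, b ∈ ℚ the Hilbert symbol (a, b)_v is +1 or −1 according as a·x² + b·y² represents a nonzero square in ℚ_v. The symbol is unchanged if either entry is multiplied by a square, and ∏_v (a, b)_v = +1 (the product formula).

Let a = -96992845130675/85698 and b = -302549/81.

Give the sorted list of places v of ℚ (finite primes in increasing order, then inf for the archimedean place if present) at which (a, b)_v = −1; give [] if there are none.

(a, b) ≡ (-14326, -221) mod (ℚ^×)²; places V = {2, 3, 5, 13, 17, 19, 23, 29, 37, ∞}.
(a,b)_37: α=4, u≡25; β=2, v≡16 (mod 37); (25|37)=+1, (16|37)=+1; sign (−1)^0·+1^2·+1^4 = +1.
(a,b)_3: α=-4, u≡2; β=-4, v≡1 (mod 3); (2|3)=-1, (1|3)=+1; sign (−1)^0·-1^-4·+1^-4 = +1.
(a,b)_19: α=1, u≡9; β=0, v≡9 (mod 19); (9|19)=+1, (9|19)=+1; sign (−1)^0·+1^0·+1^1 = +1.
(a,b)_5: α=2, u≡1; β=0, v≡1 (mod 5); (1|5)=+1, (1|5)=+1; sign (−1)^0·+1^0·+1^2 = +1.
(a,b)_13: α=1, u≡3; β=1, v≡12 (mod 13); (3|13)=+1, (12|13)=+1; sign (−1)^0·+1^1·+1^1 = +1.
(a,b)_29: α=1, u≡5; β=0, v≡18 (mod 29); (5|29)=+1, (18|29)=-1; sign (−1)^0·+1^0·-1^1 = -1.
(a,b)_17: α=2, u≡5; β=1, v≡8 (mod 17); (5|17)=-1, (8|17)=+1; sign (−1)^0·-1^1·+1^2 = -1.
(a,b)_2: α=-1, β=0; u≡5, v≡3 (mod 8); ε(u)ε(v)=0·1, αω(v)=-1·1, βω(u)=0·1; sum ≡ 1  ⇒  -1.
(a,b)_23: α=-2, u≡4; β=0, v≡9 (mod 23); (4|23)=+1, (9|23)=+1; sign (−1)^0·+1^0·+1^-2 = +1.
(a,b)_∞: sgn(-14326)=−, sgn(-221)=−, so -1.
Ram(-14326, -221) = {2, 17, 29, ∞}; no ℚ_2-point on the conic.

[2, 17, 29, inf]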